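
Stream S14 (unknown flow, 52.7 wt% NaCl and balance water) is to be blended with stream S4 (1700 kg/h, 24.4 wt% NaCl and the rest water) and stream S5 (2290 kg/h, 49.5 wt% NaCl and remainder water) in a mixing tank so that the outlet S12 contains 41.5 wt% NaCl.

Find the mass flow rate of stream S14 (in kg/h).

959.8 kg/h

Let S14 be the unknown flow. Total out = 3990 + S14.
NaCl balance: 1548.3 + 0.527·S14 = 0.415·(3990 + S14)
(0.527 − 0.415)·S14 = 0.415×3990 − 1548.3 = 107.5
S14 = 107.5 / 0.112 = 959.82 kg/h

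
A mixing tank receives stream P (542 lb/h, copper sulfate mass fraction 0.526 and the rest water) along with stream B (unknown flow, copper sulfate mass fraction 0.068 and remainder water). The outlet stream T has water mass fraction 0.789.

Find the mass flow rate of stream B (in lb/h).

Let B be the unknown flow. Total out = 542 + B.
water balance: 256.91 + 0.932·B = 0.789·(542 + B)
(0.932 − 0.789)·B = 0.789×542 − 256.91 = 170.73
B = 170.73 / 0.143 = 1193.9 lb/h

1194 lb/h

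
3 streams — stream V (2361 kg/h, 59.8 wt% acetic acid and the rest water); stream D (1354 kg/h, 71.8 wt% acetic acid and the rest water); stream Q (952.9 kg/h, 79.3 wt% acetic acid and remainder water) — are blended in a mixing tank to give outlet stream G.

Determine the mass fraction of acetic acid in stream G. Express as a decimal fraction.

0.6726

Total flow out = 2361 + 1354 + 952.9 = 4667.9 kg/h.
acetic acid in = 2361×0.598 + 1354×0.718 + 952.9×0.793 = 3139.7 kg/h.
acetic acid mass fraction in G = 3139.7/4667.9 = 0.6726.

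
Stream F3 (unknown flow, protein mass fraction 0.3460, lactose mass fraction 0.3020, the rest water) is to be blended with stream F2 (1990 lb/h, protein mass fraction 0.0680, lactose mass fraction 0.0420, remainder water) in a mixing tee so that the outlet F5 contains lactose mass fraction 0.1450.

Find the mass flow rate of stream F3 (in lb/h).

1306 lb/h

Let F3 be the unknown flow. Total out = 1990 + F3.
lactose balance: 83.58 + 0.302·F3 = 0.145·(1990 + F3)
(0.302 − 0.145)·F3 = 0.145×1990 − 83.58 = 204.97
F3 = 204.97 / 0.157 = 1305.5 lb/h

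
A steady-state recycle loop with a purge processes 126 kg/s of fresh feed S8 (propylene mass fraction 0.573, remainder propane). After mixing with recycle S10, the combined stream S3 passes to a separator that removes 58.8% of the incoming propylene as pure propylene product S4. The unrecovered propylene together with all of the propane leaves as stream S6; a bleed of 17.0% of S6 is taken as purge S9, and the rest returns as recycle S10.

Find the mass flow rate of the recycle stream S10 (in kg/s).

300.2 kg/s

propane enters only via S8 and leaves only via the purge: 126×0.427 = 0.170×(propane in S6), and the separator passes all propane, so propane in S3 = propane in S6 = 316.48 kg/s.
propylene in S3: m_A = 126×0.573 + (1−0.170)·(1−0.588)·m_A, so m_A = 72.198/0.6580 = 109.72 kg/s.
S6 = (1−0.588)×109.72 + 316.48 = 361.69 kg/s.
Recycle S10 = (1−0.170)×361.69 = 300.2 kg/s.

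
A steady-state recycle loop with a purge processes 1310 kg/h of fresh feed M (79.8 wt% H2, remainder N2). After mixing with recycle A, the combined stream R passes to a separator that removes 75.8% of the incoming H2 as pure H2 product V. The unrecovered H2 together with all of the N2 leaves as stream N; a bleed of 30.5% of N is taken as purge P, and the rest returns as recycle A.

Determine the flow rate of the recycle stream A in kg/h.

814.4 kg/h

N2 enters only via M and leaves only via the purge: 1310×0.202 = 0.305×(N2 in N), and the separator passes all N2, so N2 in R = N2 in N = 867.61 kg/h.
H2 in R: m_A = 1310×0.798 + (1−0.305)·(1−0.758)·m_A, so m_A = 1045.4/0.8318 = 1256.8 kg/h.
N = (1−0.758)×1256.8 + 867.61 = 1171.7 kg/h.
Recycle A = (1−0.305)×1171.7 = 814.36 kg/h.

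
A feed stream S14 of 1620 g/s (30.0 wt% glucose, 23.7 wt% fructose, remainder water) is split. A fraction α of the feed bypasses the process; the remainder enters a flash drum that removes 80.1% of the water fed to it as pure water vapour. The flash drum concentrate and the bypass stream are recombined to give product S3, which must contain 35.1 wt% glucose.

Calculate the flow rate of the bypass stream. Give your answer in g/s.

985.3 g/s

All 1620×0.300 = 486 g/s of glucose reaches S3, so S3 = 486/0.351 = 1384.6 g/s and vapour = 235.38 g/s.
The evaporator receives (1−α)·1620 of feed at 0.463 water and removes 0.801 of that water:
0.801×0.463×(1−α)×1620 = 235.38
(1−α) = 235.38/600.8 = 0.3918;  α = 0.6082.
Bypass flow = 0.6082×1620 = 985.31 g/s.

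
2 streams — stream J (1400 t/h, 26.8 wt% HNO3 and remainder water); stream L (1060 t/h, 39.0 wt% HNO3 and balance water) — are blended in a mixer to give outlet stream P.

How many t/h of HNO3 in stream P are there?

HNO3 out = HNO3 in = 1400×0.268 + 1060×0.390 = 788.6 t/h.

788.6 t/h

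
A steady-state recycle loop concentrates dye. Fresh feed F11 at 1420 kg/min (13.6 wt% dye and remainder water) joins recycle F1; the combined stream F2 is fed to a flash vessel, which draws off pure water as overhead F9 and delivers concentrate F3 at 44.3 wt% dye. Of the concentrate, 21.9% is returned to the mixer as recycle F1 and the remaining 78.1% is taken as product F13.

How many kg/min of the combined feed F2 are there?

Overall dye balance (none leaves overhead): dye in fresh feed = dye in product, i.e. 1420×0.136 = (1−0.219)·F3·0.443.
F3 = 193.12/(0.443×0.781) = 558.18 kg/min.
Recycle F1 = 0.219×558.18 = 122.24 kg/min.
Combined feed F2 = 1420 + 122.24 = 1542.2 kg/min.

1542 kg/min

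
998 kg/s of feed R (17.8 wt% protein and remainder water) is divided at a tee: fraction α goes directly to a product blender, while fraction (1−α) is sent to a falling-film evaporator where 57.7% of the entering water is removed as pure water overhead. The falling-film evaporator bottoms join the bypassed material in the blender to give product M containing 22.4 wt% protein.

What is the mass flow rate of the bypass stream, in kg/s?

565.9 kg/s

All 998×0.178 = 177.64 kg/s of protein reaches M, so M = 177.64/0.224 = 793.05 kg/s and vapour = 204.95 kg/s.
The evaporator receives (1−α)·998 of feed at 0.822 water and removes 0.577 of that water:
0.577×0.822×(1−α)×998 = 204.95
(1−α) = 204.95/473.35 = 0.4330;  α = 0.5670.
Bypass flow = 0.5670×998 = 565.89 kg/s.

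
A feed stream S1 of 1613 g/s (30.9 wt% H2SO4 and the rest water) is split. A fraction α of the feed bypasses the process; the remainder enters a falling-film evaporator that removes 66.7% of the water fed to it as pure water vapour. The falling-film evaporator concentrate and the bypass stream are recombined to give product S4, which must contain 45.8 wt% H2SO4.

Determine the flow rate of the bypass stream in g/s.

474.5 g/s

All 1613×0.309 = 498.42 g/s of H2SO4 reaches S4, so S4 = 498.42/0.458 = 1088.2 g/s and vapour = 524.75 g/s.
The evaporator receives (1−α)·1613 of feed at 0.691 water and removes 0.667 of that water:
0.667×0.691×(1−α)×1613 = 524.75
(1−α) = 524.75/743.43 = 0.7059;  α = 0.2941.
Bypass flow = 0.2941×1613 = 474.45 g/s.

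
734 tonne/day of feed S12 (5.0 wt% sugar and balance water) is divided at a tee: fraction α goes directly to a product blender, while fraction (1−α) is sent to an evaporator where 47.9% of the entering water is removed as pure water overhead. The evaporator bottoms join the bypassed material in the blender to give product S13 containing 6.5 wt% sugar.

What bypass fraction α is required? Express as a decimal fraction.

0.493

All 734×0.050 = 36.7 tonne/day of sugar reaches S13, so S13 = 36.7/0.065 = 564.62 tonne/day and vapour = 169.38 tonne/day.
The evaporator receives (1−α)·734 of feed at 0.950 water and removes 0.479 of that water:
0.479×0.950×(1−α)×734 = 169.38
(1−α) = 169.38/334.01 = 0.5071;  α = 0.4929.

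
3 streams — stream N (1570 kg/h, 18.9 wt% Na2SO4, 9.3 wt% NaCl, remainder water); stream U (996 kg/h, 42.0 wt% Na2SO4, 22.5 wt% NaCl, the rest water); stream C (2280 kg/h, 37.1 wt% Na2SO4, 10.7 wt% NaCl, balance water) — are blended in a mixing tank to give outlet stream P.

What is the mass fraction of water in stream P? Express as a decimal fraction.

Total flow out = 1570 + 996 + 2280 = 4846 kg/h.
water in = 1570×0.718 + 996×0.355 + 2280×0.522 = 2671 kg/h.
water mass fraction in P = 2671/4846 = 0.551.

0.551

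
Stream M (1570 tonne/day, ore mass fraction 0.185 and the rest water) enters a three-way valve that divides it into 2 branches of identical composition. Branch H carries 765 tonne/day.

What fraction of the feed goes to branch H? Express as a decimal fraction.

Fraction to H = 765/1570 = 0.4873.

0.487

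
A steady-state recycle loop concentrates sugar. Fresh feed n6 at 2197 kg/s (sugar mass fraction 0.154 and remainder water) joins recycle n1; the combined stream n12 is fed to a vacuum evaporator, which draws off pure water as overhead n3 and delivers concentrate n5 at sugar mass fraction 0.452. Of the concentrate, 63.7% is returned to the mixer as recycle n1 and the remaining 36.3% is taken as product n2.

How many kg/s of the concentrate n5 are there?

Overall sugar balance (none leaves overhead): sugar in fresh feed = sugar in product, i.e. 2197×0.154 = (1−0.637)·n5·0.452.
n5 = 338.34/(0.452×0.363) = 2062.1 kg/s.

2062 kg/s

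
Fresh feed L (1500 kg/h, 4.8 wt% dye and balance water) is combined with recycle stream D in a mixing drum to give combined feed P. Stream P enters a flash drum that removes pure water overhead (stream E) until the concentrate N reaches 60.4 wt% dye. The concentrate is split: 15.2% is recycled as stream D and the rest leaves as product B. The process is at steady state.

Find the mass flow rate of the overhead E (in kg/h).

1381 kg/h

Overall dye balance (none leaves overhead): dye in fresh feed = dye in product, i.e. 1500×0.048 = (1−0.152)·N·0.604.
N = 72/(0.604×0.848) = 140.57 kg/h.
Recycle D = 0.152×140.57 = 21.367 kg/h.
Combined feed P = 1500 + 21.367 = 1521.4 kg/h.
Overhead E = P − N = 1521.4 − 140.57 = 1380.8 kg/h.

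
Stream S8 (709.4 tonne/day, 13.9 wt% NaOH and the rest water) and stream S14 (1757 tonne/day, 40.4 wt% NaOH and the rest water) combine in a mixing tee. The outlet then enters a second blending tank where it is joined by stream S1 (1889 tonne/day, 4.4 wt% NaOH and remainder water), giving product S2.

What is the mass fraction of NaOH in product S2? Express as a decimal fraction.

0.2047

Overall, product flow = 4355.4 tonne/day.
NaOH in = 709.4×0.139 + 1757×0.404 + 1889×0.044 = 891.55 tonne/day.
NaOH fraction in S2 = 0.2047.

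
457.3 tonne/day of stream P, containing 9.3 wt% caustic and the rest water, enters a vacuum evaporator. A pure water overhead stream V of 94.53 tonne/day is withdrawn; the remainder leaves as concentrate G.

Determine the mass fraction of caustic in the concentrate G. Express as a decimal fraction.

caustic is not removed: 457.3×0.093 = 42.529 tonne/day of caustic enters G.
Concentrate = 457.3 − 94.53 = 362.77 tonne/day.
Mass fraction = 42.529/362.77 = 0.117.

0.117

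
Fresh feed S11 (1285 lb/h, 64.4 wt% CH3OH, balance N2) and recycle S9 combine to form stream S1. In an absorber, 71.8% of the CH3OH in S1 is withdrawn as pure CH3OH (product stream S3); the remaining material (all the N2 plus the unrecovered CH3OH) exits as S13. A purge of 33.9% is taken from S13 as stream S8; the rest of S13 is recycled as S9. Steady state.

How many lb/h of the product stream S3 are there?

CH3OH in S1: m_A = 1285×0.644 + (1−0.339)·(1−0.718)·m_A, so m_A = 827.54/0.8136 = 1017.1 lb/h.
Product S3 = 0.718×1017.1 = 730.3 lb/h.

730.3 lb/h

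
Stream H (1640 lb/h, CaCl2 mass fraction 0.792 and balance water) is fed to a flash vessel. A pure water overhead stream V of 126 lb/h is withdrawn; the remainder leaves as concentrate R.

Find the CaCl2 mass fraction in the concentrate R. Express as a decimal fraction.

CaCl2 is not removed: 1640×0.792 = 1298.9 lb/h of CaCl2 enters R.
Concentrate = 1640 − 126 = 1514 lb/h.
Mass fraction = 1298.9/1514 = 0.858.

0.858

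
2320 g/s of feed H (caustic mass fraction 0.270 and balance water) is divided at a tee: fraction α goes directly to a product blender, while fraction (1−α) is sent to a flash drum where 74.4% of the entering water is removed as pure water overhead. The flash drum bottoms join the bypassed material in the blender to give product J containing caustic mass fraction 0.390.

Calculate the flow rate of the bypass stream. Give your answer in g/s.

All 2320×0.270 = 626.4 g/s of caustic reaches J, so J = 626.4/0.390 = 1606.2 g/s and vapour = 713.85 g/s.
The evaporator receives (1−α)·2320 of feed at 0.730 water and removes 0.744 of that water:
0.744×0.730×(1−α)×2320 = 713.85
(1−α) = 713.85/1260 = 0.5665;  α = 0.4335.
Bypass flow = 0.4335×2320 = 1005.7 g/s.

1006 g/s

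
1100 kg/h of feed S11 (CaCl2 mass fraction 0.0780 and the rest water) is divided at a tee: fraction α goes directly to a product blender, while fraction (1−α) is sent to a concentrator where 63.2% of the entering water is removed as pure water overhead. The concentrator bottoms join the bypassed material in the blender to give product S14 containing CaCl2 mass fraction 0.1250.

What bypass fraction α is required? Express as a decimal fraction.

0.355

All 1100×0.078 = 85.8 kg/h of CaCl2 reaches S14, so S14 = 85.8/0.125 = 686.4 kg/h and vapour = 413.6 kg/h.
The evaporator receives (1−α)·1100 of feed at 0.922 water and removes 0.632 of that water:
0.632×0.922×(1−α)×1100 = 413.6
(1−α) = 413.6/640.97 = 0.6453;  α = 0.3547.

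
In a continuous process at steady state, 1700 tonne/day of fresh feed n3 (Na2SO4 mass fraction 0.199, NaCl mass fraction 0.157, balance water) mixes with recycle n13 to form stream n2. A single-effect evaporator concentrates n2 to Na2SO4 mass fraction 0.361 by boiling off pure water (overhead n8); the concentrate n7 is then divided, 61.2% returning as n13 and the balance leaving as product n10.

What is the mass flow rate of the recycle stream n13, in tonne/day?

1478 tonne/day

Overall Na2SO4 balance (none leaves overhead): Na2SO4 in fresh feed = Na2SO4 in product, i.e. 1700×0.199 = (1−0.612)·n7·0.361.
n7 = 338.3/(0.361×0.388) = 2415.3 tonne/day.
Recycle n13 = 0.612×2415.3 = 1478.1 tonne/day.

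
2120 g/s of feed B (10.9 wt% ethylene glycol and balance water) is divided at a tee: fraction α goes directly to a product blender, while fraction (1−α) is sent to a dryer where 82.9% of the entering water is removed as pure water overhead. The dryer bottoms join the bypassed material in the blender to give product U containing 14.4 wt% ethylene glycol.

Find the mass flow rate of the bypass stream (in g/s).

All 2120×0.109 = 231.08 g/s of ethylene glycol reaches U, so U = 231.08/0.144 = 1604.7 g/s and vapour = 515.28 g/s.
The evaporator receives (1−α)·2120 of feed at 0.891 water and removes 0.829 of that water:
0.829×0.891×(1−α)×2120 = 515.28
(1−α) = 515.28/1565.9 = 0.3291;  α = 0.6709.
Bypass flow = 0.6709×2120 = 1422.4 g/s.

1422 g/s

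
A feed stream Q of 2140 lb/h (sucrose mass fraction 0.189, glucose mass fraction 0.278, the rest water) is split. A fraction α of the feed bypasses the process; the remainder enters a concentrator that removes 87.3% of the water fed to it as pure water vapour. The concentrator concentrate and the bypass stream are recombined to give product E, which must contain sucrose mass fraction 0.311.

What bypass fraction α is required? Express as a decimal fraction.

All 2140×0.189 = 404.46 lb/h of sucrose reaches E, so E = 404.46/0.311 = 1300.5 lb/h and vapour = 839.49 lb/h.
The evaporator receives (1−α)·2140 of feed at 0.533 water and removes 0.873 of that water:
0.873×0.533×(1−α)×2140 = 839.49
(1−α) = 839.49/995.76 = 0.8431;  α = 0.1569.

0.157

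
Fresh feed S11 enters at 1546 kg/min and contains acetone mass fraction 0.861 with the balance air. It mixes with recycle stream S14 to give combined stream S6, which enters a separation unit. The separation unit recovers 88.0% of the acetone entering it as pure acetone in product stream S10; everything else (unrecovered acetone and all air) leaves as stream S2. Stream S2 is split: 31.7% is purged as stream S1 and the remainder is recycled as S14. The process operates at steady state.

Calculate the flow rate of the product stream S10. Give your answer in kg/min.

acetone in S6: m_A = 1546×0.861 + (1−0.317)·(1−0.880)·m_A, so m_A = 1331.1/0.9180 = 1449.9 kg/min.
Product S10 = 0.880×1449.9 = 1276 kg/min.

1276 kg/min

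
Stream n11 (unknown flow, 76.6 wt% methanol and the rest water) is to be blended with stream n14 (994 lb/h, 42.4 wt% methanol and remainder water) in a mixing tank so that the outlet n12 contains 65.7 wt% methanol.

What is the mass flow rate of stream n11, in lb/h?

Let n11 be the unknown flow. Total out = 994 + n11.
methanol balance: 421.46 + 0.766·n11 = 0.657·(994 + n11)
(0.766 − 0.657)·n11 = 0.657×994 − 421.46 = 231.6
n11 = 231.6 / 0.109 = 2124.8 lb/h

2125 lb/h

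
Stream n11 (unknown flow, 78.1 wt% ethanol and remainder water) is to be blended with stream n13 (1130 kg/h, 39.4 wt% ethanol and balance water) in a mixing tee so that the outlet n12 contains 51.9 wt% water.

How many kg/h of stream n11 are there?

Let n11 be the unknown flow. Total out = 1130 + n11.
water balance: 684.78 + 0.219·n11 = 0.519·(1130 + n11)
(0.219 − 0.519)·n11 = 0.519×1130 − 684.78 = -98.31
n11 = -98.31 / -0.300 = 327.7 kg/h

327.7 kg/h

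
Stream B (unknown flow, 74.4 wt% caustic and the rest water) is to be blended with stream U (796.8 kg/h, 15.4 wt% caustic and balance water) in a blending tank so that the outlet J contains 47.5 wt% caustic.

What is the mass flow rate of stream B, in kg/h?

Let B be the unknown flow. Total out = 796.8 + B.
caustic balance: 122.71 + 0.744·B = 0.475·(796.8 + B)
(0.744 − 0.475)·B = 0.475×796.8 − 122.71 = 255.77
B = 255.77 / 0.269 = 950.83 kg/h

950.8 kg/h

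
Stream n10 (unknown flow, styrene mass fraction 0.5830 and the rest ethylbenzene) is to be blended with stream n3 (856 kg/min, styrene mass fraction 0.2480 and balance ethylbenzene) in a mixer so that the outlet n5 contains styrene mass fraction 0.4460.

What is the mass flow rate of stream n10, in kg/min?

Let n10 be the unknown flow. Total out = 856 + n10.
styrene balance: 212.29 + 0.583·n10 = 0.446·(856 + n10)
(0.583 − 0.446)·n10 = 0.446×856 − 212.29 = 169.49
n10 = 169.49 / 0.137 = 1237.1 kg/min

1237 kg/min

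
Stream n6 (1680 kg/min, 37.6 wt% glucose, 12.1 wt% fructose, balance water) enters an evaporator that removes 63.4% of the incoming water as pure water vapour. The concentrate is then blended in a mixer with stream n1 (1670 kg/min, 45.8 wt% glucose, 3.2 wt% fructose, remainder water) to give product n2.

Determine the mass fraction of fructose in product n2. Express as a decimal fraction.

Vapour removed = 0.634×0.503×1680 = 535.76 kg/min; concentrate = 1144.2 kg/min.
fructose reaching the mixer = 203.28 (from concentrate) + 1670×0.032 = 256.72 kg/min.
Product flow = 1144.2 + 1670 = 2814.2 kg/min; fructose fraction = 0.0912.

0.0912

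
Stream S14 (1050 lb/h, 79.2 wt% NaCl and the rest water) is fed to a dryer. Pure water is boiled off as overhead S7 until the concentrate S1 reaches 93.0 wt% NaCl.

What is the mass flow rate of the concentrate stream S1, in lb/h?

894.2 lb/h

NaCl is conserved: 1050×0.792 = 831.6 lb/h all reports to the concentrate.
Concentrate = 831.6/(target fraction) = 894.19 lb/h.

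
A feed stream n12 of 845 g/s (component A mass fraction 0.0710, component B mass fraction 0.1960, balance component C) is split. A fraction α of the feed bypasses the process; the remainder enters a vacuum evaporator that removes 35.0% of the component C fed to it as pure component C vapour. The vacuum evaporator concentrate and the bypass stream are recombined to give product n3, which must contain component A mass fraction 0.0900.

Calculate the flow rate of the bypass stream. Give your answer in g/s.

149.7 g/s

All 845×0.071 = 59.995 g/s of component A reaches n3, so n3 = 59.995/0.090 = 666.61 g/s and vapour = 178.39 g/s.
The evaporator receives (1−α)·845 of feed at 0.733 component C and removes 0.350 of that component C:
0.350×0.733×(1−α)×845 = 178.39
(1−α) = 178.39/216.78 = 0.8229;  α = 0.1771.
Bypass flow = 0.1771×845 = 149.66 g/s.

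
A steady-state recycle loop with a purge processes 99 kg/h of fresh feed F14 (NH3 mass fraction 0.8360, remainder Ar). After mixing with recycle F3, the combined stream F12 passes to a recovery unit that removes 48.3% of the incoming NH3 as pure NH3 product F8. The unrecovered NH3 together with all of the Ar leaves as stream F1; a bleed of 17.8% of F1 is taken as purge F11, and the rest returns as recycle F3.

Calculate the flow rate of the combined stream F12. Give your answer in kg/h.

Ar enters only via F14 and leaves only via the purge: 99×0.164 = 0.178×(Ar in F1), and the recovery unit passes all Ar, so Ar in F12 = Ar in F1 = 91.213 kg/h.
NH3 in F12: m_A = 99×0.836 + (1−0.178)·(1−0.483)·m_A, so m_A = 82.764/0.5750 = 143.93 kg/h.
F12 = 143.93 + 91.213 = 235.14 kg/h.

235.1 kg/h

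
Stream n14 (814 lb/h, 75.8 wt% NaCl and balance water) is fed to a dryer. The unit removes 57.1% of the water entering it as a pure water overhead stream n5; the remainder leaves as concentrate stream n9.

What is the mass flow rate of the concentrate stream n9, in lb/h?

water entering = 814×0.242 = 196.99 lb/h; overhead removed = 0.571×196.99 = 112.48 lb/h.
Concentrate = 814 − 112.48 = 701.52 lb/h.

701.5 lb/h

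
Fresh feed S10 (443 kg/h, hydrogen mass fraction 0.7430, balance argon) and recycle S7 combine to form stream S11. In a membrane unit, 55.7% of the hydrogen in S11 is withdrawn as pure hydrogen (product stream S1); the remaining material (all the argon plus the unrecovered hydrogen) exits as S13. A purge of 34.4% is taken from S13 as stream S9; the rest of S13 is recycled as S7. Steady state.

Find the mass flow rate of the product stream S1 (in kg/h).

258.4 kg/h

hydrogen in S11: m_A = 443×0.743 + (1−0.344)·(1−0.557)·m_A, so m_A = 329.15/0.7094 = 463.99 kg/h.
Product S1 = 0.557×463.99 = 258.44 kg/h.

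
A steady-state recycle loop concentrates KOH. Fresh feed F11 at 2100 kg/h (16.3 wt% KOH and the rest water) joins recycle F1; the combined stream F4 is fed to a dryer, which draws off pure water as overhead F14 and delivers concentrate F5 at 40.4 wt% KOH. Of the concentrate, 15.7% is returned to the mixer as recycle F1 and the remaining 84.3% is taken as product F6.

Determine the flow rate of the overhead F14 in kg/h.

Overall KOH balance (none leaves overhead): KOH in fresh feed = KOH in product, i.e. 2100×0.163 = (1−0.157)·F5·0.404.
F5 = 342.3/(0.404×0.843) = 1005.1 kg/h.
Recycle F1 = 0.157×1005.1 = 157.8 kg/h.
Combined feed F4 = 2100 + 157.8 = 2257.8 kg/h.
Overhead F14 = F4 − F5 = 2257.8 − 1005.1 = 1252.7 kg/h.

1253 kg/h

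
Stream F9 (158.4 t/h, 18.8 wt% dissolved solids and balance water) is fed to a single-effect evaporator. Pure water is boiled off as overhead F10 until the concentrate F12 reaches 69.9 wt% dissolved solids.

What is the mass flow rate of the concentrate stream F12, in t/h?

dissolved solids is conserved: 158.4×0.188 = 29.779 t/h all reports to the concentrate.
Concentrate = 29.779/(target fraction) = 42.603 t/h.

42.6 t/h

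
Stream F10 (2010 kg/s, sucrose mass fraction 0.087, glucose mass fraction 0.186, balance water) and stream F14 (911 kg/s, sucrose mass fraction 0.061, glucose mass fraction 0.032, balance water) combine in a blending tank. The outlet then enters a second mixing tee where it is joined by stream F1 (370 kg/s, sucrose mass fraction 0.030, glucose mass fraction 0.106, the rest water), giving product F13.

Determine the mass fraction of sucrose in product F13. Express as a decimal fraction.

Overall, product flow = 3291 kg/s.
sucrose in = 2010×0.087 + 911×0.061 + 370×0.030 = 241.54 kg/s.
sucrose fraction in F13 = 0.073.

0.073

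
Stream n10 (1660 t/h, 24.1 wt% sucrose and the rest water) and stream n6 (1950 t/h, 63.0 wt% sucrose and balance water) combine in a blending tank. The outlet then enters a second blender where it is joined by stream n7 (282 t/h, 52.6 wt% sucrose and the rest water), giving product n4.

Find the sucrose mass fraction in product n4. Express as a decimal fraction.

0.457

Overall, product flow = 3892 t/h.
sucrose in = 1660×0.241 + 1950×0.630 + 282×0.526 = 1776.9 t/h.
sucrose fraction in n4 = 0.457.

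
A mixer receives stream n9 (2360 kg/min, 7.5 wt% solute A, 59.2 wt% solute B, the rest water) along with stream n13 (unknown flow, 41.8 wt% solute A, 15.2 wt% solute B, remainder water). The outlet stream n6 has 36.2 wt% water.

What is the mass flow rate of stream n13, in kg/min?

1006 kg/min

Let n13 be the unknown flow. Total out = 2360 + n13.
water balance: 785.88 + 0.430·n13 = 0.362·(2360 + n13)
(0.430 − 0.362)·n13 = 0.362×2360 − 785.88 = 68.44
n13 = 68.44 / 0.068 = 1006.5 kg/min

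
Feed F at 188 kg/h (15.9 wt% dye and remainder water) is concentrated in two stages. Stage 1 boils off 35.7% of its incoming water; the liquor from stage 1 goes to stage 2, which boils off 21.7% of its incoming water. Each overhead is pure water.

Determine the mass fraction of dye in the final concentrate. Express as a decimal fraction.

water in feed = 188×0.841 = 158.11 kg/h.
After stage 1: water left = (1−0.357)×158.11 = 101.66; stream total = 131.56 kg/h.
After stage 2: water left = (1−0.217)×101.66 = 79.602; final concentrate = 109.49 kg/h.
dye fraction = 29.892/109.49 = 0.273.

0.273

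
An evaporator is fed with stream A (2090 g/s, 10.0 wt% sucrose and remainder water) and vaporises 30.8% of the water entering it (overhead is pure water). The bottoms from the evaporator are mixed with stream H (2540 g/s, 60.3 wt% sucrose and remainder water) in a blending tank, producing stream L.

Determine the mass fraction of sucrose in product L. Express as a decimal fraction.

0.4297

Vapour removed = 0.308×0.900×2090 = 579.35 g/s; concentrate = 1510.7 g/s.
sucrose reaching the mixer = 209 (from concentrate) + 2540×0.603 = 1740.6 g/s.
Product flow = 1510.7 + 2540 = 4050.7 g/s; sucrose fraction = 0.4297.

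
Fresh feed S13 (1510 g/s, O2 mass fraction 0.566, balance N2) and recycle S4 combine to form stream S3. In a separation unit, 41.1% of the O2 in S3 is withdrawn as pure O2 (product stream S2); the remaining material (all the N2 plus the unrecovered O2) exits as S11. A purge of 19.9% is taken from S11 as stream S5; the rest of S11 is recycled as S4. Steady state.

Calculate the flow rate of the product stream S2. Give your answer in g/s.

O2 in S3: m_A = 1510×0.566 + (1−0.199)·(1−0.411)·m_A, so m_A = 854.66/0.5282 = 1618 g/s.
Product S2 = 0.411×1618 = 665.01 g/s.

665 g/s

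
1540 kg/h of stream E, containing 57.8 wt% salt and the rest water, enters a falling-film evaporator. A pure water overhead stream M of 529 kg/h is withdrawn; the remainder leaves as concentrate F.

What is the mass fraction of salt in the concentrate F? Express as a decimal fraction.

salt is not removed: 1540×0.578 = 890.12 kg/h of salt enters F.
Concentrate = 1540 − 529 = 1011 kg/h.
Mass fraction = 890.12/1011 = 0.880.

0.880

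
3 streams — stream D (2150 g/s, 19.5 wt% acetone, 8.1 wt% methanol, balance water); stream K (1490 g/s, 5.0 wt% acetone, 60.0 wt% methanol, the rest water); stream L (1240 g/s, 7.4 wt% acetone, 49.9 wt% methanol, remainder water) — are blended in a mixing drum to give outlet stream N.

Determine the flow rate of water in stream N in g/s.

water out = water in = 2150×0.724 + 1490×0.350 + 1240×0.427 = 2607.6 g/s.

2608 g/s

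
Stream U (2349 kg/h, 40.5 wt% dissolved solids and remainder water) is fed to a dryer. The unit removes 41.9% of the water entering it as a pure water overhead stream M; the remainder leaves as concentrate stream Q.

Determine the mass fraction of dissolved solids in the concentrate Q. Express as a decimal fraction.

dissolved solids is not removed: 2349×0.405 = 951.35 kg/h of dissolved solids enters Q.
water entering = 2349×0.595 = 1397.7 kg/h; overhead removed = 0.419×1397.7 = 585.62 kg/h.
Concentrate = 2349 − 585.62 = 1763.4 kg/h.
Mass fraction = 951.35/1763.4 = 0.540.

0.540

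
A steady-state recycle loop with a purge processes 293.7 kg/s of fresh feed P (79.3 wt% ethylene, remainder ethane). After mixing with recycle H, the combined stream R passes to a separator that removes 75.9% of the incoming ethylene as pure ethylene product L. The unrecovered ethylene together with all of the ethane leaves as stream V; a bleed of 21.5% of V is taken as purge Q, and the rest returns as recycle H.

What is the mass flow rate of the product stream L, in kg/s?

218 kg/s

ethylene in R: m_A = 293.7×0.793 + (1−0.215)·(1−0.759)·m_A, so m_A = 232.9/0.8108 = 287.25 kg/s.
Product L = 0.759×287.25 = 218.02 kg/s.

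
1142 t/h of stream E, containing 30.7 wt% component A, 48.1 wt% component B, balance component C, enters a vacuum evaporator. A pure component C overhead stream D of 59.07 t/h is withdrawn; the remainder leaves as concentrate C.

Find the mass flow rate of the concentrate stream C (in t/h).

Concentrate = 1142 − 59.07 = 1082.9 t/h.

1083 t/h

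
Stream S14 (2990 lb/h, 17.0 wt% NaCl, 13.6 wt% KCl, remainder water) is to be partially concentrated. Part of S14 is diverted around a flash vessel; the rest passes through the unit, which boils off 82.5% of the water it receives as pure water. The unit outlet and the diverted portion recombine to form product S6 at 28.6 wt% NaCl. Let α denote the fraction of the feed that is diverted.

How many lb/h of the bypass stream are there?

871.9 lb/h

All 2990×0.170 = 508.3 lb/h of NaCl reaches S6, so S6 = 508.3/0.286 = 1777.3 lb/h and vapour = 1212.7 lb/h.
The evaporator receives (1−α)·2990 of feed at 0.694 water and removes 0.825 of that water:
0.825×0.694×(1−α)×2990 = 1212.7
(1−α) = 1212.7/1711.9 = 0.7084;  α = 0.2916.
Bypass flow = 0.2916×2990 = 871.88 lb/h.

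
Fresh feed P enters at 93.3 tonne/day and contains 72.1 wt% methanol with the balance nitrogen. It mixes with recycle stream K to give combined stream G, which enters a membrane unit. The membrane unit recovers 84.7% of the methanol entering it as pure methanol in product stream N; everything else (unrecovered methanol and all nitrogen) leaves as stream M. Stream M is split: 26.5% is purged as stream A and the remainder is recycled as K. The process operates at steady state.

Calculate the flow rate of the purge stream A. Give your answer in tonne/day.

nitrogen enters only via P and leaves only via the purge: 93.3×0.279 = 0.265×(nitrogen in M), and the membrane unit passes all nitrogen, so nitrogen in G = nitrogen in M = 98.229 tonne/day.
methanol in G: m_A = 93.3×0.721 + (1−0.265)·(1−0.847)·m_A, so m_A = 67.269/0.8875 = 75.793 tonne/day.
M = (1−0.847)×75.793 + 98.229 = 109.83 tonne/day.
Purge A = 0.265×109.83 = 29.104 tonne/day.

29.1 tonne/day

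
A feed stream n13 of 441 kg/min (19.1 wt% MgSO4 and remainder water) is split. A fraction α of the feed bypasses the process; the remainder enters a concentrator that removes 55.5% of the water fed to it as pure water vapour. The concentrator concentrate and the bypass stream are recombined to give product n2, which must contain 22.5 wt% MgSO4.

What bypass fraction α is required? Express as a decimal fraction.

All 441×0.191 = 84.231 kg/min of MgSO4 reaches n2, so n2 = 84.231/0.225 = 374.36 kg/min and vapour = 66.64 kg/min.
The evaporator receives (1−α)·441 of feed at 0.809 water and removes 0.555 of that water:
0.555×0.809×(1−α)×441 = 66.64
(1−α) = 66.64/198.01 = 0.3366;  α = 0.6634.

0.663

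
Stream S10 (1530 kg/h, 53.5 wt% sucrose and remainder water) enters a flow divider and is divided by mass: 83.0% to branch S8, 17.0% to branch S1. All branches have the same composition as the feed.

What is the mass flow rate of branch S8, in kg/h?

1270 kg/h

Branch S8 flow = 0.830×1530 = 1269.9 kg/h.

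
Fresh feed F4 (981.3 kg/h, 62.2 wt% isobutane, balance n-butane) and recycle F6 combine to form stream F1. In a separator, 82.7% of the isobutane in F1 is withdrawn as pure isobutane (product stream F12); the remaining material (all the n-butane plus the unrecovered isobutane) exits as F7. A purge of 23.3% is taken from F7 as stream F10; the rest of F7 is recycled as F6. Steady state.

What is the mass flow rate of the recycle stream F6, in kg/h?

1314 kg/h

n-butane enters only via F4 and leaves only via the purge: 981.3×0.378 = 0.233×(n-butane in F7), and the separator passes all n-butane, so n-butane in F1 = n-butane in F7 = 1592 kg/h.
isobutane in F1: m_A = 981.3×0.622 + (1−0.233)·(1−0.827)·m_A, so m_A = 610.37/0.8673 = 703.75 kg/h.
F7 = (1−0.827)×703.75 + 1592 = 1713.7 kg/h.
Recycle F6 = (1−0.233)×1713.7 = 1314.4 kg/h.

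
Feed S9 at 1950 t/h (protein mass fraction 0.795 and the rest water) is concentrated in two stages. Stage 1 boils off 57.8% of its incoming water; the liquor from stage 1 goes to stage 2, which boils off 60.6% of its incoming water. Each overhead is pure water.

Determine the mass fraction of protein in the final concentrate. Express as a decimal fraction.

water in feed = 1950×0.205 = 399.75 t/h.
After stage 1: water left = (1−0.578)×399.75 = 168.69; stream total = 1718.9 t/h.
After stage 2: water left = (1−0.606)×168.69 = 66.466; final concentrate = 1616.7 t/h.
protein fraction = 1550.2/1616.7 = 0.959.

0.959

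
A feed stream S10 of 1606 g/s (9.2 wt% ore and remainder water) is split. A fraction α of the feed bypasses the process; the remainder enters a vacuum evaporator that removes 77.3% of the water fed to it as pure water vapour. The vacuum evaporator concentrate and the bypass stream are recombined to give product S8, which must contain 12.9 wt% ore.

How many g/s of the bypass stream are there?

All 1606×0.092 = 147.75 g/s of ore reaches S8, so S8 = 147.75/0.129 = 1145.4 g/s and vapour = 460.64 g/s.
The evaporator receives (1−α)·1606 of feed at 0.908 water and removes 0.773 of that water:
0.773×0.908×(1−α)×1606 = 460.64
(1−α) = 460.64/1127.2 = 0.4086;  α = 0.5914.
Bypass flow = 0.5914×1606 = 949.72 g/s.

949.7 g/s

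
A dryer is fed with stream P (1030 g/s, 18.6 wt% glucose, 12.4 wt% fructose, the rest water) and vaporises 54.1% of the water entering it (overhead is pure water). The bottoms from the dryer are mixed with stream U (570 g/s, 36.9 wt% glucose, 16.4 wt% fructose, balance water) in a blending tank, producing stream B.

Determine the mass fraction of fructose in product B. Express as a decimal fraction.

Vapour removed = 0.541×0.690×1030 = 384.49 g/s; concentrate = 645.51 g/s.
fructose reaching the mixer = 127.72 (from concentrate) + 570×0.164 = 221.2 g/s.
Product flow = 645.51 + 570 = 1215.5 g/s; fructose fraction = 0.182.

0.182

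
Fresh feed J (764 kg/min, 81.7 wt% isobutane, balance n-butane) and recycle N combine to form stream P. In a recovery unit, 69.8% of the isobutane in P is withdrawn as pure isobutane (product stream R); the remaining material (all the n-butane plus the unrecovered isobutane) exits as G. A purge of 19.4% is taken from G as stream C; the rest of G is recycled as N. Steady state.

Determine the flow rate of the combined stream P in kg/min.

1546 kg/min

n-butane enters only via J and leaves only via the purge: 764×0.183 = 0.194×(n-butane in G), and the recovery unit passes all n-butane, so n-butane in P = n-butane in G = 720.68 kg/min.
isobutane in P: m_A = 764×0.817 + (1−0.194)·(1−0.698)·m_A, so m_A = 624.19/0.7566 = 825 kg/min.
P = 825 + 720.68 = 1545.7 kg/min.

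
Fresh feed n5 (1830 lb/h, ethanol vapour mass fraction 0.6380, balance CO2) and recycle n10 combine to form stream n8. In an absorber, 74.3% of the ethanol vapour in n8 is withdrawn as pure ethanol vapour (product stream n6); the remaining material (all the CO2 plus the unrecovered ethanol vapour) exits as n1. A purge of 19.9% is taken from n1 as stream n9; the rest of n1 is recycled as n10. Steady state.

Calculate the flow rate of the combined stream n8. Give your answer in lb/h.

CO2 enters only via n5 and leaves only via the purge: 1830×0.362 = 0.199×(CO2 in n1), and the absorber passes all CO2, so CO2 in n8 = CO2 in n1 = 3328.9 lb/h.
ethanol vapour in n8: m_A = 1830×0.638 + (1−0.199)·(1−0.743)·m_A, so m_A = 1167.5/0.7941 = 1470.2 lb/h.
n8 = 1470.2 + 3328.9 = 4799.1 lb/h.

4799 lb/h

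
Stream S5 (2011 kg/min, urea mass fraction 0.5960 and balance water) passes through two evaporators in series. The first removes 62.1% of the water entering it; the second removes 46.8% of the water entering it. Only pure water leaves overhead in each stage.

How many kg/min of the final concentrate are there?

1362 kg/min

water in feed = 2011×0.404 = 812.44 kg/min.
After stage 1: water left = (1−0.621)×812.44 = 307.92; stream total = 1506.5 kg/min.
After stage 2: water left = (1−0.468)×307.92 = 163.81; final concentrate = 1362.4 kg/min.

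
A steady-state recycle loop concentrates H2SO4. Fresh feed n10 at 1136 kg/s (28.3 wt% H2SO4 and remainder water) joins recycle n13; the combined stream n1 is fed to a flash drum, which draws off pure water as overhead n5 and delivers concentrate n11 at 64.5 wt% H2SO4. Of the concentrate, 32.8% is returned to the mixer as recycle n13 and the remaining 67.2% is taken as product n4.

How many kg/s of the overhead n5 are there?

637.6 kg/s

Overall H2SO4 balance (none leaves overhead): H2SO4 in fresh feed = H2SO4 in product, i.e. 1136×0.283 = (1−0.328)·n11·0.645.
n11 = 321.49/(0.645×0.672) = 741.71 kg/s.
Recycle n13 = 0.328×741.71 = 243.28 kg/s.
Combined feed n1 = 1136 + 243.28 = 1379.3 kg/s.
Overhead n5 = n1 − n11 = 1379.3 − 741.71 = 637.57 kg/s.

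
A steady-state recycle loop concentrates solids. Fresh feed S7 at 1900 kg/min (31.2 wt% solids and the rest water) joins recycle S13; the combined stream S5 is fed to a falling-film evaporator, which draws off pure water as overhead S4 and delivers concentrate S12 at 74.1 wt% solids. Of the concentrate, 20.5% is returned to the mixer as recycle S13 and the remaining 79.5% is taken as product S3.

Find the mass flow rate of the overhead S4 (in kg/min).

1100 kg/min

Overall solids balance (none leaves overhead): solids in fresh feed = solids in product, i.e. 1900×0.312 = (1−0.205)·S12·0.741.
S12 = 592.8/(0.741×0.795) = 1006.3 kg/min.
Recycle S13 = 0.205×1006.3 = 206.29 kg/min.
Combined feed S5 = 1900 + 206.29 = 2106.3 kg/min.
Overhead S4 = S5 − S12 = 2106.3 − 1006.3 = 1100 kg/min.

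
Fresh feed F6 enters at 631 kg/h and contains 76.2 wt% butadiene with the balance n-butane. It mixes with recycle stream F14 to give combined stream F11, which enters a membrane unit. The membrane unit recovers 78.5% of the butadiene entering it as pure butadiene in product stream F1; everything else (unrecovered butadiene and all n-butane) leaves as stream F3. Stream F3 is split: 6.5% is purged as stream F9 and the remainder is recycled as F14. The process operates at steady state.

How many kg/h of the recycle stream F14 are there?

n-butane enters only via F6 and leaves only via the purge: 631×0.238 = 0.065×(n-butane in F3), and the membrane unit passes all n-butane, so n-butane in F11 = n-butane in F3 = 2310.4 kg/h.
butadiene in F11: m_A = 631×0.762 + (1−0.065)·(1−0.785)·m_A, so m_A = 480.82/0.7990 = 601.8 kg/h.
F3 = (1−0.785)×601.8 + 2310.4 = 2439.8 kg/h.
Recycle F14 = (1−0.065)×2439.8 = 2281.2 kg/h.

2281 kg/h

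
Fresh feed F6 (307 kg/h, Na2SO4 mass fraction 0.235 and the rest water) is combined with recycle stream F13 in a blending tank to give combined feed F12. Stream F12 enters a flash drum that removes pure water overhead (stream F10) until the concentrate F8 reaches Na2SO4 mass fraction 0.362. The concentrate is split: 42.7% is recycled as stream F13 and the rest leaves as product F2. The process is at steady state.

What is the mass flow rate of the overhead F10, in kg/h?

Overall Na2SO4 balance (none leaves overhead): Na2SO4 in fresh feed = Na2SO4 in product, i.e. 307×0.235 = (1−0.427)·F8·0.362.
F8 = 72.145/(0.362×0.573) = 347.81 kg/h.
Recycle F13 = 0.427×347.81 = 148.52 kg/h.
Combined feed F12 = 307 + 148.52 = 455.52 kg/h.
Overhead F10 = F12 − F8 = 455.52 − 347.81 = 107.7 kg/h.

107.7 kg/h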